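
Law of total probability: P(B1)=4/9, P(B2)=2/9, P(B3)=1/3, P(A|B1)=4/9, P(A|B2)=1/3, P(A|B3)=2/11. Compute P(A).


P(A) = P(A|B1)P(B1) + P(A|B2)P(B2) + P(A|B3)P(B3)
= 4/9*4/9 + 1/3*2/9 + 2/11*1/3
= 16/81 + 2/27 + 2/33 = 296/891

296/891


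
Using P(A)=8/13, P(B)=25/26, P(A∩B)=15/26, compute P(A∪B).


P(A∪B) = P(A) + P(B) - P(A∩B)
= 8/13 + 25/26 - 15/26 = 1

1


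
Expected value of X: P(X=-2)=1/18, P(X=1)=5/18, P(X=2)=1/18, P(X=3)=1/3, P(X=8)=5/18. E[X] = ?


E[X] = sum(x * P(x))
= -2*1/18 + 1*5/18 + 2*1/18 + 3*1/3 + 8*5/18
= 7/2

7/2


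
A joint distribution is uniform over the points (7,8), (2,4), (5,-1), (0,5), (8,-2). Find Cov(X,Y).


E[X]=22/5, E[Y]=14/5, E[XY]=43/5
Cov(X,Y) = E[XY] - E[X]E[Y] = 43/5 - 22/5*14/5 = -93/25

-93/25


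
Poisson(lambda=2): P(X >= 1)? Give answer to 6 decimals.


P(X>=1) = 1 - P(X<=0) = 1 - (e^(-2)*2^0/0!)
≈ 1 - 0.1353352832 = 0.8646647168
≈ 0.864665

0.864665


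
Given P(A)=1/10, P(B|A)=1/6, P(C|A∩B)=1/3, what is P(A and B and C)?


P(A∩B∩C) = P(A) * P(B|A) * P(C|A∩B)
= 1/10 * 1/6 * 1/3
= 1/60 * 1/3 = 1/180

1/180


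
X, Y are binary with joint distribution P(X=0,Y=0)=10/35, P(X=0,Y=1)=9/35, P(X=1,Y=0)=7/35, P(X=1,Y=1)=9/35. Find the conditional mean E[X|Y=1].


P(Y=1) = 18/35
E[X|Y=1] = (0*9 + 1*9)/18 = 9/18 = 1/2

1/2


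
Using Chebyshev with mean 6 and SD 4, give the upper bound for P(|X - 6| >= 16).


k = 16/4 = 4
Chebyshev: P(|X-mu| >= k*sigma) <= 1/k^2 = 1/4^2 = 1/16

1/16


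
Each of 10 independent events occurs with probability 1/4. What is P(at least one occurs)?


P(at least one) = 1 - P(none)
P(none) = (1 - 1/4)^10 = (3/4)^10 = 59049/1048576
P(at least one) = 1 - 59049/1048576 = 989527/1048576

989527/1048576


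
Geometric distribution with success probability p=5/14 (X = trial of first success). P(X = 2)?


P(X=2) = (1-p)^1 * p = (9/14)^1 * 5/14
= 9/14 * 5/14 = 45/196

45/196


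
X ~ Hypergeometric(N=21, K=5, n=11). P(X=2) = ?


P(X=2) = C(5,2)*C(16,9) / C(21,11)
= 10*11440 / 352716
= 114400/352716 = 2200/6783

2200/6783


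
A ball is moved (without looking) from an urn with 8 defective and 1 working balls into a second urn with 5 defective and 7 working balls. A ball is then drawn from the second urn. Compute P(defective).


P(transfer defective) = 8/9; P(transfer working) = 1/9
If defective transferred: Urn II has 6 defective of 13, so P(defective|defective moved) = 6/13
If working transferred: Urn II has 5 defective of 13, so P(defective|working moved) = 5/13
By total probability: P(defective) = 8/9*6/13 + 1/9*5/13 = 53/117

53/117


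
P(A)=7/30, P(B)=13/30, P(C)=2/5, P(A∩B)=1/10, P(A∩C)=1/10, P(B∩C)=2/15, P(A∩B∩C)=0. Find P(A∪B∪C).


P(A∪B∪C) = P(A)+P(B)+P(C) - P(AB)-P(AC)-P(BC) + P(ABC)
= 7/30+13/30+2/5 - 1/10-1/10-2/15 + 0
= 11/15

11/15


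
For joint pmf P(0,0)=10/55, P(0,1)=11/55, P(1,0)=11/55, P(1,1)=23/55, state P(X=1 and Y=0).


Read from table: P(X=1, Y=0) = 11/55 = 1/5

1/5


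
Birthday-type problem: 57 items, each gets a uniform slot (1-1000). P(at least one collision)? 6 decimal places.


P(all different) = prod((1000-i)/1000 for i=0..56) = 0.196531
P(at least one match) = 1 - 0.196531 = 0.803469

0.803469


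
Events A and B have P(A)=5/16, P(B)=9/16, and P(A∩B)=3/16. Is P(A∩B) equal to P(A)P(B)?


P(A)*P(B) = 5/16*9/16 = 45/256
P(A∩B) = 3/16 != 45/256, so not independent

No, A and B are not independent


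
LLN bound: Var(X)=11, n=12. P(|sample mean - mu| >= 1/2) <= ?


Var(Xbar) = Var(X)/n = 11/12
Chebyshev: P(|Xbar-mu| >= 1/2) <= Var(Xbar)/(1/2)^2 = (11/12)/(1/4) = 11/3
Bound exceeds 1, so trivial bound: 1

1


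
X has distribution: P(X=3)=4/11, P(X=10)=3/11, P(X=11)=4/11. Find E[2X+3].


E[2X+3] = sum(g(x)*P(x))
= 9*4/11 + 23*3/11 + 25*4/11
= 205/11

205/11


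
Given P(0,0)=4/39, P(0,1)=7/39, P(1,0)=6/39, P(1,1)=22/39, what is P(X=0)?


P(X=0) = P(0,0)+P(0,1) = 4/39 + 7/39 = 11/39

11/39


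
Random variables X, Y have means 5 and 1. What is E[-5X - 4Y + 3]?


E[-5X - 4Y + 3] = -5*E[X] - 4*E[Y] + 3
= (-5)*(5) + (-4)*(1) + (3)
= -25 - 4 + 3 = -26

-26


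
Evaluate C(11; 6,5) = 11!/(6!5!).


11! = 39916800
Denominator: 6!=720 * 5!=120
Coefficient = 39916800 / 86400 = 462

462


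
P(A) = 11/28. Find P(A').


P(A') = 1 - P(A) = 1 - 11/28 = 17/28

17/28


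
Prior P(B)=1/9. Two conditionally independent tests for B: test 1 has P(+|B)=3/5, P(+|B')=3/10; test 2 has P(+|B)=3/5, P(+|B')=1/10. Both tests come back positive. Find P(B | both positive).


After test 1: P(+) = 3/5*1/9 + 3/10*8/9 = 1/3
P(B|+) = (1/15)/(1/3) = 1/5
After test 2 (use post1 as new prior): P(+) = 3/5*1/5 + 1/10*4/5 = 1/5
P(B|+,+) = (3/25)/(1/5) = 3/5

3/5


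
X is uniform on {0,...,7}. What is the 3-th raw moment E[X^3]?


E[X^3] = (1/8) * sum(x^3 for x=0..7)
= 784/8 = 98

98


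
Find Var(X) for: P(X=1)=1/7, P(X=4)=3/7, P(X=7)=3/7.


E[X] = 34/7, E[X^2] = 28
Var(X) = E[X^2] - (E[X])^2 = 28 - (34/7)^2 = 216/49

216/49


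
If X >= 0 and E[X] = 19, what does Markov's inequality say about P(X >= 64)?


Markov: P(X >= a) <= E[X]/a
P(X >= 64) <= 19/64

19/64


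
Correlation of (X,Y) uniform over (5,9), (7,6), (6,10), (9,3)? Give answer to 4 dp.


Cov(X,Y) = -3.7500, Var(X) = 2.1875, Var(Y) = 7.5000
rho = Cov/(sqrt(VarX)*sqrt(VarY)) = -0.9258

-0.9258


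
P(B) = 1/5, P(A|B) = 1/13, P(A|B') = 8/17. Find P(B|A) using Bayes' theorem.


P(A) = P(A|B)P(B) + P(A|B')P(B') = 1/13*1/5 + 8/17*4/5 = 433/1105
P(B|A) = P(A|B)P(B)/P(A) = (1/65)/(433/1105) = 17/433

17/433


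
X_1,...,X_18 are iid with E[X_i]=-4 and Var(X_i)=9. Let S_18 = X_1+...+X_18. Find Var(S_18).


By independence, Var(S_n) = n*Var(X_1) = 18*9 = 162

162


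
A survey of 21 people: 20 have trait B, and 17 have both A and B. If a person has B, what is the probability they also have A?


P(A|B) = P(A∩B)/P(B) = (17/21)/(20/21) = 17/20

17/20


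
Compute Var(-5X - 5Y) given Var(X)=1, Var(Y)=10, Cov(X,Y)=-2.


Var(-5X - 5Y) = (-5)^2*Var(X) + (-5)^2*Var(Y) + 2*(-5)*(-5)*Cov(X,Y)
= 25*1 + 25*10 + 50*(-2)
= 25 + 250 - 100 = 175

175


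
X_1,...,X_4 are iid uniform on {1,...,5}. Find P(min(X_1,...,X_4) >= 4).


P(min >= 4) = P(all X_i >= 4) = (P(X_1 >= 4))^4
= (2/5)^4 = 16/625

16/625


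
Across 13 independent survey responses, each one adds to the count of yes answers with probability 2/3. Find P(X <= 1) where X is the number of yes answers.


P(X<=1) = P(X=0) + P(X=1)
= 1/1594323 + 26/1594323
= 1/59049

1/59049


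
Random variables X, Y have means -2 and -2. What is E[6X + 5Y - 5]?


E[6X + 5Y - 5] = 6*E[X] + 5*E[Y] - 5
= (6)*(-2) + (5)*(-2) + (-5)
= -12 - 10 - 5 = -27

-27


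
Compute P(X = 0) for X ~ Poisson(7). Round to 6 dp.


P(X=0) = e^(-7) * 7^0 / 0!
≈ 0.0009118819656 * 1 / 1
≈ 0.000912

0.000912


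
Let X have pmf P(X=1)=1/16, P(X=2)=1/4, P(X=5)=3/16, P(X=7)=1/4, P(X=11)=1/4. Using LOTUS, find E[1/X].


E[1/X] = sum(g(x)*P(x))
= 1*1/16 + 1/2*1/4 + 1/5*3/16 + 1/7*1/4 + 1/11*1/4
= 873/3080

873/3080


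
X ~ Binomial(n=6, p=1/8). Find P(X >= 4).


P(X>=4) = P(X=4) + P(X=5) + P(X=6)
= 735/262144 + 21/131072 + 1/262144
= 389/131072

389/131072


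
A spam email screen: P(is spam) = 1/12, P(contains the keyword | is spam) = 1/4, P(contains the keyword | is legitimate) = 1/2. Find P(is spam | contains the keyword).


P(A) = P(A|B)P(B) + P(A|B')P(B') = 1/4*1/12 + 1/2*11/12 = 23/48
P(B|A) = P(A|B)P(B)/P(A) = (1/48)/(23/48) = 1/23

1/23


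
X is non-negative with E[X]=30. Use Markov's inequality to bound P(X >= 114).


Markov: P(X >= a) <= E[X]/a
P(X >= 114) <= 30/114 = 5/19

5/19


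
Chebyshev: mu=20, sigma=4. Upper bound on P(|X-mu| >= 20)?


k = 20/4 = 5
Chebyshev: P(|X-mu| >= k*sigma) <= 1/k^2 = 1/5^2 = 1/25

1/25


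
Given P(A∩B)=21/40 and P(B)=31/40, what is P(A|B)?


P(A|B) = P(A∩B)/P(B) = (21/40)/(31/40) = 21/31

21/31


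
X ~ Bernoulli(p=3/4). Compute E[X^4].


For Bernoulli: X in {0,1}
E[X^4] = 0^4*(1-3/4) + 1^4*3/4 = 3/4

3/4


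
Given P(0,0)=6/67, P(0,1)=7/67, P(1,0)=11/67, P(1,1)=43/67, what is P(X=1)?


P(X=1) = P(1,0)+P(1,1) = 11/67 + 43/67 = 54/67

54/67


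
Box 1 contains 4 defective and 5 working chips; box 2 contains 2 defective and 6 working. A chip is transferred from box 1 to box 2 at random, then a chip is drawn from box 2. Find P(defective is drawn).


P(transfer defective) = 4/9; P(transfer working) = 5/9
If defective transferred: Urn II has 3 defective of 9, so P(defective|defective moved) = 1/3
If working transferred: Urn II has 2 defective of 9, so P(defective|working moved) = 2/9
By total probability: P(defective) = 4/9*1/3 + 5/9*2/9 = 22/81

22/81


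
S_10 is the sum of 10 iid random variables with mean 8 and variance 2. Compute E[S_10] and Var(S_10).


E[S_n] = n*mu = 10*8 = 80
Var(S_n) = n*sigma^2 = 10*2 = 20

E[S_10]=80, Var(S_10)=20


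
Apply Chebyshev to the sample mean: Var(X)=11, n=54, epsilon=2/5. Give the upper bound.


Var(Xbar) = Var(X)/n = 11/54
Chebyshev: P(|Xbar-mu| >= 2/5) <= Var(Xbar)/(2/5)^2 = (11/54)/(4/25) = 275/216
Bound exceeds 1, so trivial bound: 1

1


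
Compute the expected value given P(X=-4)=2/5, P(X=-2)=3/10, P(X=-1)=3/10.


E[X] = sum(x * P(x))
= -4*2/5 - 2*3/10 - 1*3/10
= -5/2

-5/2


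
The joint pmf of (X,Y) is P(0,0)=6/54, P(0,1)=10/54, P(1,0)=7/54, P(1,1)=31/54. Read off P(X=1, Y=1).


Read from table: P(X=1, Y=1) = 31/54

31/54


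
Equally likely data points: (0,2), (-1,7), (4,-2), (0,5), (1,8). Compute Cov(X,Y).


E[X]=4/5, E[Y]=4, E[XY]=-7/5
Cov(X,Y) = E[XY] - E[X]E[Y] = -7/5 - 4/5*4 = -23/5

-23/5


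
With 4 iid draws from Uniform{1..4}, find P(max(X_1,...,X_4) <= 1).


P(max <= 1) = P(all X_i <= 1) = (P(X_1 <= 1))^4
= (1/4)^4 = 1/256

1/256


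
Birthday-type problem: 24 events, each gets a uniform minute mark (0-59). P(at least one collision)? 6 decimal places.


P(all different) = prod((60-i)/60 for i=0..23) = 0.004721
P(at least one match) = 1 - 0.004721 = 0.995279

0.995279


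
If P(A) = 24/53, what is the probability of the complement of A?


P(A') = 1 - P(A) = 1 - 24/53 = 29/53

29/53


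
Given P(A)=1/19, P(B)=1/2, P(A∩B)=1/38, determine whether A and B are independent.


P(A)*P(B) = 1/19*1/2 = 1/38
P(A∩B) = 1/38, which equals P(A)P(B), so independent

Yes, A and B are independent


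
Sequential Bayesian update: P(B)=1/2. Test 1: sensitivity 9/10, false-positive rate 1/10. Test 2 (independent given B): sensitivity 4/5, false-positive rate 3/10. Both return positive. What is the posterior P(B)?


After test 1: P(+) = 9/10*1/2 + 1/10*1/2 = 1/2
P(B|+) = (9/20)/(1/2) = 9/10
After test 2 (use post1 as new prior): P(+) = 4/5*9/10 + 3/10*1/10 = 3/4
P(B|+,+) = (18/25)/(3/4) = 24/25

24/25


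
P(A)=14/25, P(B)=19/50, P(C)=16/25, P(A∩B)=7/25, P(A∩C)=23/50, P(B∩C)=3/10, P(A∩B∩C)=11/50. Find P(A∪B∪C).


P(A∪B∪C) = P(A)+P(B)+P(C) - P(AB)-P(AC)-P(BC) + P(ABC)
= 14/25+19/50+16/25 - 7/25-23/50-3/10 + 11/50
= 19/25

19/25


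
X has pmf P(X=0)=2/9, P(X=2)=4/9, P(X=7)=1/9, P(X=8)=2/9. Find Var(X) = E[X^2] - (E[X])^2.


E[X] = 31/9, E[X^2] = 193/9
Var(X) = E[X^2] - (E[X])^2 = 193/9 - (31/9)^2 = 776/81

776/81


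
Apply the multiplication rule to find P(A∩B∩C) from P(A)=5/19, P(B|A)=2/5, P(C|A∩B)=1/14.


P(A∩B∩C) = P(A) * P(B|A) * P(C|A∩B)
= 5/19 * 2/5 * 1/14
= 2/19 * 1/14 = 1/133

1/133


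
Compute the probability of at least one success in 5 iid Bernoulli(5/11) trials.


P(at least one) = 1 - P(none)
P(none) = (1 - 5/11)^5 = (6/11)^5 = 7776/161051
P(at least one) = 1 - 7776/161051 = 153275/161051

153275/161051


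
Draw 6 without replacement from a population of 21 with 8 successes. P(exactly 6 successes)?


P(X=6) = C(8,6)*C(13,0) / C(21,6)
= 28*1 / 54264
= 28/54264 = 1/1938

1/1938


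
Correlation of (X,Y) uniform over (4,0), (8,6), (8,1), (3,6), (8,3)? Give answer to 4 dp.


Cov(X,Y) = -0.2400, Var(X) = 4.9600, Var(Y) = 6.1600
rho = Cov/(sqrt(VarX)*sqrt(VarY)) = -0.0434

-0.0434


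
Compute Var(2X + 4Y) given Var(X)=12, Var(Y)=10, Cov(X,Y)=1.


Var(2X + 4Y) = 2^2*Var(X) + 4^2*Var(Y) + 2*2*4*Cov(X,Y)
= 4*12 + 16*10 + 16*1
= 48 + 160 + 16 = 224

224


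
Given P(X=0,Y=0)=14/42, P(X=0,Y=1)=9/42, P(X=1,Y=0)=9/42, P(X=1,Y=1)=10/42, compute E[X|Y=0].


P(Y=0) = 23/42
E[X|Y=0] = (0*14 + 1*9)/23 = 9/23

9/23


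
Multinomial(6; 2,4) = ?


6! = 720
Denominator: 2!=2 * 4!=24
Coefficient = 720 / 48 = 15

15


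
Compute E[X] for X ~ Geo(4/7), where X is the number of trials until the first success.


For geometric (trials until first success), E[X] = 1/p = 1/(4/7) = 7/4

7/4


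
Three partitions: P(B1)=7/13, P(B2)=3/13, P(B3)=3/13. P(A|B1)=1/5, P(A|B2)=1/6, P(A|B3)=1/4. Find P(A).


P(A) = P(A|B1)P(B1) + P(A|B2)P(B2) + P(A|B3)P(B3)
= 1/5*7/13 + 1/6*3/13 + 1/4*3/13
= 7/65 + 1/26 + 3/52 = 53/260

53/260


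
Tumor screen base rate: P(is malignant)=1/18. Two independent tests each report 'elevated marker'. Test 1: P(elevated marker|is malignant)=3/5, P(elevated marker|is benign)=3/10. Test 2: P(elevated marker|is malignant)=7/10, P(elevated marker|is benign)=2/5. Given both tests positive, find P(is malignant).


After test 1: P(+) = 3/5*1/18 + 3/10*17/18 = 19/60
P(B|+) = (1/30)/(19/60) = 2/19
After test 2 (use post1 as new prior): P(+) = 7/10*2/19 + 2/5*17/19 = 41/95
P(B|+,+) = (7/95)/(41/95) = 7/41

7/41


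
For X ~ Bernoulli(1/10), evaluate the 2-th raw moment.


For Bernoulli: X in {0,1}
E[X^2] = 0^2*(1-1/10) + 1^2*1/10 = 1/10

1/10


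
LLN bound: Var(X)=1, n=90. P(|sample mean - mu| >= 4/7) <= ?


Var(Xbar) = Var(X)/n = 1/90
Chebyshev: P(|Xbar-mu| >= 4/7) <= Var(Xbar)/(4/7)^2 = (1/90)/(16/49) = 49/1440

49/1440


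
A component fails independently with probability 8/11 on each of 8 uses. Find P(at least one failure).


P(at least one) = 1 - P(none)
P(none) = (1 - 8/11)^8 = (3/11)^8 = 6561/214358881
P(at least one) = 1 - 6561/214358881 = 214352320/214358881

214352320/214358881


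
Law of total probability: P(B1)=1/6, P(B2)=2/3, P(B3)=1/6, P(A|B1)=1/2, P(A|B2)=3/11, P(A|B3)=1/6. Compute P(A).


P(A) = P(A|B1)P(B1) + P(A|B2)P(B2) + P(A|B3)P(B3)
= 1/2*1/6 + 3/11*2/3 + 1/6*1/6
= 1/12 + 2/11 + 1/36 = 29/99

29/99


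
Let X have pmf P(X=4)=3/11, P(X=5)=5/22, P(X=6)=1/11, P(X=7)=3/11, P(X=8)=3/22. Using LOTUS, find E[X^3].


E[X^3] = sum(g(x)*P(x))
= 64*3/11 + 125*5/22 + 216*1/11 + 343*3/11 + 512*3/22
= 5035/22

5035/22


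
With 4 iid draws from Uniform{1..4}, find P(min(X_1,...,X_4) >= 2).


P(min >= 2) = P(all X_i >= 2) = (P(X_1 >= 2))^4
= (3/4)^4 = 81/256

81/256


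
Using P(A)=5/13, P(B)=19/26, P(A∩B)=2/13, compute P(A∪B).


P(A∪B) = P(A) + P(B) - P(A∩B)
= 5/13 + 19/26 - 2/13 = 25/26

25/26


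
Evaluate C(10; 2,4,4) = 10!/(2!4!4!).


10! = 3628800
Denominator: 2!=2 * 4!=24 * 4!=24
Coefficient = 3628800 / 1152 = 3150

3150


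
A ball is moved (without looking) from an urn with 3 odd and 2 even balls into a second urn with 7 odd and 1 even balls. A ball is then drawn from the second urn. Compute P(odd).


P(transfer odd) = 3/5; P(transfer even) = 2/5
If odd transferred: Urn II has 8 odd of 9, so P(odd|odd moved) = 8/9
If even transferred: Urn II has 7 odd of 9, so P(odd|even moved) = 7/9
By total probability: P(odd) = 3/5*8/9 + 2/5*7/9 = 38/45

38/45


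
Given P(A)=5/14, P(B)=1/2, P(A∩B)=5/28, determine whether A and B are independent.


P(A)*P(B) = 5/14*1/2 = 5/28
P(A∩B) = 5/28, which equals P(A)P(B), so independent

Yes, A and B are independent


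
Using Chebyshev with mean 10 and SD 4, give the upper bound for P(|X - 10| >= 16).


k = 16/4 = 4
Chebyshev: P(|X-mu| >= k*sigma) <= 1/k^2 = 1/4^2 = 1/16

1/16


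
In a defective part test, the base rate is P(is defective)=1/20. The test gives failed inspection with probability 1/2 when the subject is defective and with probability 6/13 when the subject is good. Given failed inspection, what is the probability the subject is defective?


P(A) = P(A|B)P(B) + P(A|B')P(B') = 1/2*1/20 + 6/13*19/20 = 241/520
P(B|A) = P(A|B)P(B)/P(A) = (1/40)/(241/520) = 13/241

13/241


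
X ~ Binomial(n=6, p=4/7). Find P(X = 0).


P(X=0) = C(6,0) * p^0 * (1-p)^6
= 1 * 1 * 729/117649
= 729/117649

729/117649


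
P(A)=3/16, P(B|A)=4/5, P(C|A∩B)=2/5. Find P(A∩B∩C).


P(A∩B∩C) = P(A) * P(B|A) * P(C|A∩B)
= 3/16 * 4/5 * 2/5
= 3/20 * 2/5 = 3/50

3/50


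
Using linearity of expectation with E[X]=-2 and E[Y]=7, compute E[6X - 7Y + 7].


E[6X - 7Y + 7] = 6*E[X] - 7*E[Y] + 7
= (6)*(-2) + (-7)*(7) + (7)
= -12 - 49 + 7 = -54

-54


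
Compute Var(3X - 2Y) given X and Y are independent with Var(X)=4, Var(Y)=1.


Independence => Cov(X,Y)=0
Var(3X - 2Y) = 3^2*Var(X) + (-2)^2*Var(Y)
= 9*4 + 4*1 = 40

40


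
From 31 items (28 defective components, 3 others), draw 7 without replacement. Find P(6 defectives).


P(X=6) = C(28,6)*C(3,1) / C(31,7)
= 376740*3 / 2629575
= 1130220/2629575 = 1932/4495

1932/4495


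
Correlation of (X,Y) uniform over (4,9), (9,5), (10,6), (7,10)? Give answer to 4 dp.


Cov(X,Y) = -3.5000, Var(X) = 5.2500, Var(Y) = 4.2500
rho = Cov/(sqrt(VarX)*sqrt(VarY)) = -0.7410

-0.7410


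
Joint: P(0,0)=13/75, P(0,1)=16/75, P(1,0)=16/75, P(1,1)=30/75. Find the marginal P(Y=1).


P(Y=1) = P(0,1)+P(1,1) = 16/75 + 30/75 = 46/75

46/75


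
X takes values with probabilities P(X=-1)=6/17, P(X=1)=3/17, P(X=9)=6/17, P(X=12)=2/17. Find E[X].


E[X] = sum(x * P(x))
= -1*6/17 + 1*3/17 + 9*6/17 + 12*2/17
= 75/17

75/17


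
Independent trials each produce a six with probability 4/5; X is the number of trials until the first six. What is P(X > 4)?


P(X > 4) = P(first 4 trials all fail) = (1-p)^4 = (1/5)^4 = 1/625

1/625


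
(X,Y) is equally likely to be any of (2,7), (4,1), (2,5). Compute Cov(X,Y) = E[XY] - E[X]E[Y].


E[X]=8/3, E[Y]=13/3, E[XY]=28/3
Cov(X,Y) = E[XY] - E[X]E[Y] = 28/3 - 8/3*13/3 = -20/9

-20/9


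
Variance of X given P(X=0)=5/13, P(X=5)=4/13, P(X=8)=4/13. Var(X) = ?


E[X] = 4, E[X^2] = 356/13
Var(X) = E[X^2] - (E[X])^2 = 356/13 - (4)^2 = 148/13

148/13


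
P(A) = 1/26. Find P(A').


P(A') = 1 - P(A) = 1 - 1/26 = 25/26

25/26


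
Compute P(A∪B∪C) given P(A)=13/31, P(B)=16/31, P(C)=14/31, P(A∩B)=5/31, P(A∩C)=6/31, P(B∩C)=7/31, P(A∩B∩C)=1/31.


P(A∪B∪C) = P(A)+P(B)+P(C) - P(AB)-P(AC)-P(BC) + P(ABC)
= 13/31+16/31+14/31 - 5/31-6/31-7/31 + 1/31
= 26/31

26/31


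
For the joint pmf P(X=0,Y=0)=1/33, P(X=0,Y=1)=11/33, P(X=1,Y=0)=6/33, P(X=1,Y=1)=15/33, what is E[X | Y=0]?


P(Y=0) = 7/33
E[X|Y=0] = (0*1 + 1*6)/7 = 6/7

6/7


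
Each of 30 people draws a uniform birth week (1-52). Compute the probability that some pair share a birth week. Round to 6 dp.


P(all different) = prod((52-i)/52 for i=0..29) = 0.000024
P(at least one match) = 1 - 0.000024 = 0.999976

0.999976


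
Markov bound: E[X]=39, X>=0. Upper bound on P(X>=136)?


Markov: P(X >= a) <= E[X]/a
P(X >= 136) <= 39/136

39/136


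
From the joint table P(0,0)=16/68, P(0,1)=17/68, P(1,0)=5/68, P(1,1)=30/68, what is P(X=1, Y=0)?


Read from table: P(X=1, Y=0) = 5/68

5/68


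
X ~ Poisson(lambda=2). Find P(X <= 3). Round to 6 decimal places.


P(X<=3) = e^(-2)*2^0/0! + e^(-2)*2^1/1! + e^(-2)*2^2/2! + e^(-2)*2^3/3!
≈ 0.1353352832 + 0.2706705665 + 0.2706705665 + 0.1804470443
= 0.8571234605
≈ 0.857123

0.857123


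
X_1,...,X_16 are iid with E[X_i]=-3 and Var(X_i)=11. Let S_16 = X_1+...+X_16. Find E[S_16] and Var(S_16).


E[S_n] = n*mu = 16*-3 = -48
Var(S_n) = n*sigma^2 = 16*11 = 176

E[S_16]=-48, Var(S_16)=176


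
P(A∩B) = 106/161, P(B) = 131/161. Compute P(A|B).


P(A|B) = P(A∩B)/P(B) = (106/161)/(131/161) = 106/131

106/131


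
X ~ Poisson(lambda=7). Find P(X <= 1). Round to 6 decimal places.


P(X<=1) = e^(-7)*7^0/0! + e^(-7)*7^1/1!
≈ 0.0009118820 + 0.0063831738
= 0.0072950558
≈ 0.007295

0.007295


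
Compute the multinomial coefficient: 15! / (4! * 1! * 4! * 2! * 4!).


15! = 1307674368000
Denominator: 4!=24 * 1!=1 * 4!=24 * 2!=2 * 4!=24
Coefficient = 1307674368000 / 27648 = 47297250

47297250


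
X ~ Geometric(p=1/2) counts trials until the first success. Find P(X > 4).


P(X > 4) = P(first 4 trials all fail) = (1-p)^4 = (1/2)^4 = 1/16

1/16


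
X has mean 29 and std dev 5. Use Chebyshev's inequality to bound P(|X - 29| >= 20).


k = 20/5 = 4
Chebyshev: P(|X-mu| >= k*sigma) <= 1/k^2 = 1/4^2 = 1/16

1/16


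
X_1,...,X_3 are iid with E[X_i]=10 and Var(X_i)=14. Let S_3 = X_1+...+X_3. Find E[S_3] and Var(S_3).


E[S_n] = n*mu = 3*10 = 30
Var(S_n) = n*sigma^2 = 3*14 = 42

E[S_3]=30, Var(S_3)=42


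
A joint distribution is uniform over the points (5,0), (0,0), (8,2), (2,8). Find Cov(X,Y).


E[X]=15/4, E[Y]=5/2, E[XY]=8
Cov(X,Y) = E[XY] - E[X]E[Y] = 8 - 15/4*5/2 = -11/8

-11/8


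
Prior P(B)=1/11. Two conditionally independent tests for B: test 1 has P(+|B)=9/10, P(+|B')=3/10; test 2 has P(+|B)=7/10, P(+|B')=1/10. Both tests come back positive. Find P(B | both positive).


After test 1: P(+) = 9/10*1/11 + 3/10*10/11 = 39/110
P(B|+) = (9/110)/(39/110) = 3/13
After test 2 (use post1 as new prior): P(+) = 7/10*3/13 + 1/10*10/13 = 31/130
P(B|+,+) = (21/130)/(31/130) = 21/31

21/31


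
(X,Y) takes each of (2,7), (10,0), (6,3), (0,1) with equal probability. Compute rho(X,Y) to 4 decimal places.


Cov(X,Y) = -4.3750, Var(X) = 14.7500, Var(Y) = 7.1875
rho = Cov/(sqrt(VarX)*sqrt(VarY)) = -0.4249

-0.4249


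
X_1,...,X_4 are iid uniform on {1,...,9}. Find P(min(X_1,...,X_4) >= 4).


P(min >= 4) = P(all X_i >= 4) = (P(X_1 >= 4))^4
= (6/9)^4 = (2/3)^4 = 16/81

16/81


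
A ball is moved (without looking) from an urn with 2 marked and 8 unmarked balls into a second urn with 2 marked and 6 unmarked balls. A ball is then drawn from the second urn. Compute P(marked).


P(transfer marked) = 2/10 = 1/5; P(transfer unmarked) = 4/5
If marked transferred: Urn II has 3 marked of 9, so P(marked|marked moved) = 1/3
If unmarked transferred: Urn II has 2 marked of 9, so P(marked|unmarked moved) = 2/9
By total probability: P(marked) = 1/5*1/3 + 4/5*2/9 = 11/45

11/45


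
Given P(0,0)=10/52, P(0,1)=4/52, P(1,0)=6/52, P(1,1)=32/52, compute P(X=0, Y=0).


Read from table: P(X=0, Y=0) = 10/52 = 5/26

5/26


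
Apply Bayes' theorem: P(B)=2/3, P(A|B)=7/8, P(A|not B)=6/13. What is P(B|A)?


P(A) = P(A|B)P(B) + P(A|B')P(B') = 7/8*2/3 + 6/13*1/3 = 115/156
P(B|A) = P(A|B)P(B)/P(A) = (7/12)/(115/156) = 91/115

91/115


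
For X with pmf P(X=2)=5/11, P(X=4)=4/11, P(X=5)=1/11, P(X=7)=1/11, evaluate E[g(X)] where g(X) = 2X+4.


E[2X+4] = sum(g(x)*P(x))
= 8*5/11 + 12*4/11 + 14*1/11 + 18*1/11
= 120/11

120/11


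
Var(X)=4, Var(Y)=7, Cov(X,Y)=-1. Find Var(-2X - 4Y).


Var(-2X - 4Y) = (-2)^2*Var(X) + (-4)^2*Var(Y) + 2*(-2)*(-4)*Cov(X,Y)
= 4*4 + 16*7 + 16*(-1)
= 16 + 112 - 16 = 112

112


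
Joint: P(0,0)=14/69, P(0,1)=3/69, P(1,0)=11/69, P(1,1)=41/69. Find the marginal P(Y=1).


P(Y=1) = P(0,1)+P(1,1) = 3/69 + 41/69 = 44/69

44/69


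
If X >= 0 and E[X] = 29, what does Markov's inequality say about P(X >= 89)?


Markov: P(X >= a) <= E[X]/a
P(X >= 89) <= 29/89

29/89


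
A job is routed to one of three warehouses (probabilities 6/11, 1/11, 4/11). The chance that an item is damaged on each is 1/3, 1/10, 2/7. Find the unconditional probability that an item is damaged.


P(A) = P(A|B1)P(B1) + P(A|B2)P(B2) + P(A|B3)P(B3)
= 1/3*6/11 + 1/10*1/11 + 2/7*4/11
= 2/11 + 1/110 + 8/77 = 227/770

227/770


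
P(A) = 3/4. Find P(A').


P(A') = 1 - P(A) = 1 - 3/4 = 1/4

1/4


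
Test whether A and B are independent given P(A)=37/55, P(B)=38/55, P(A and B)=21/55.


P(A)*P(B) = 37/55*38/55 = 1406/3025
P(A∩B) = 21/55 != 1406/3025, so not independent

No, A and B are not independent


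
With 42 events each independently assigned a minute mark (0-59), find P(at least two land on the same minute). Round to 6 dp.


P(all different) = prod((60-i)/60 for i=0..41) = 0.000000
P(at least one match) = 1 - 0.000000 = 1.000000

1.000000


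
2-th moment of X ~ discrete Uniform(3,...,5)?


E[X^2] = (1/3) * sum(x^2 for x=3..5)
= 50/3

50/3


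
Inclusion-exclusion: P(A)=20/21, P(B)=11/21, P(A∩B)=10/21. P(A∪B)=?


P(A∪B) = P(A) + P(B) - P(A∩B)
= 20/21 + 11/21 - 10/21 = 1

1


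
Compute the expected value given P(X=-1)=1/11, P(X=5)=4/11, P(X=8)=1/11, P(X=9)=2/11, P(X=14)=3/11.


E[X] = sum(x * P(x))
= -1*1/11 + 5*4/11 + 8*1/11 + 9*2/11 + 14*3/11
= 87/11

87/11


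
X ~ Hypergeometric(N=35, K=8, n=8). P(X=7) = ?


P(X=7) = C(8,7)*C(27,1) / C(35,8)
= 8*27 / 23535820
= 216/23535820 = 54/5883955

54/5883955


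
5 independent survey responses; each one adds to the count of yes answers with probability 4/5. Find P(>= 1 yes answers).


P(at least one) = 1 - P(none)
P(none) = (1 - 4/5)^5 = (1/5)^5 = 1/3125
P(at least one) = 1 - 1/3125 = 3124/3125

3124/3125


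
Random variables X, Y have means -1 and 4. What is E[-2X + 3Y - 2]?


E[-2X + 3Y - 2] = -2*E[X] + 3*E[Y] - 2
= (-2)*(-1) + (3)*(4) + (-2)
= 2 + 12 - 2 = 12

12


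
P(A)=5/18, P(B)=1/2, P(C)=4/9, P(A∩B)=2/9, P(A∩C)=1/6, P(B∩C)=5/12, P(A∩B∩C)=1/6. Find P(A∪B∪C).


P(A∪B∪C) = P(A)+P(B)+P(C) - P(AB)-P(AC)-P(BC) + P(ABC)
= 5/18+1/2+4/9 - 2/9-1/6-5/12 + 1/6
= 7/12

7/12


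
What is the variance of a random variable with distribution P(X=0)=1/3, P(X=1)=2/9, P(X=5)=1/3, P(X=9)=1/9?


E[X] = 26/9, E[X^2] = 158/9
Var(X) = E[X^2] - (E[X])^2 = 158/9 - (26/9)^2 = 746/81

746/81


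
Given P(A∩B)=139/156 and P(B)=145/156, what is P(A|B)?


P(A|B) = P(A∩B)/P(B) = (139/156)/(145/156) = 139/145

139/145


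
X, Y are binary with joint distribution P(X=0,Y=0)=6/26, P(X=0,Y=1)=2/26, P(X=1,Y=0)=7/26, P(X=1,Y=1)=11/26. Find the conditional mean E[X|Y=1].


P(Y=1) = 13/26
E[X|Y=1] = (0*2 + 1*11)/13 = 11/13

11/13


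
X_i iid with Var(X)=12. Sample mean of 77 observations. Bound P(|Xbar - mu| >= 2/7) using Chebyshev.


Var(Xbar) = Var(X)/n = 12/77
Chebyshev: P(|Xbar-mu| >= 2/7) <= Var(Xbar)/(2/7)^2 = (12/77)/(4/49) = 21/11
Bound exceeds 1, so trivial bound: 1

1


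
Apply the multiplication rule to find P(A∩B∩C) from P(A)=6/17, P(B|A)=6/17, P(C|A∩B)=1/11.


P(A∩B∩C) = P(A) * P(B|A) * P(C|A∩B)
= 6/17 * 6/17 * 1/11
= 36/289 * 1/11 = 36/3179

36/3179


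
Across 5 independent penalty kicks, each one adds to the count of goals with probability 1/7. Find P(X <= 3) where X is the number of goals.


P(X<=3) = P(X=0) + P(X=1) + P(X=2) + P(X=3)
= 7776/16807 + 6480/16807 + 2160/16807 + 360/16807
= 16776/16807

16776/16807


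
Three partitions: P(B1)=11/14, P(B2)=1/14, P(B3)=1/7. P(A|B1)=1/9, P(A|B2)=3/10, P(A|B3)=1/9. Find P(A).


P(A) = P(A|B1)P(B1) + P(A|B2)P(B2) + P(A|B3)P(B3)
= 1/9*11/14 + 3/10*1/14 + 1/9*1/7
= 11/126 + 3/140 + 1/63 = 157/1260

157/1260


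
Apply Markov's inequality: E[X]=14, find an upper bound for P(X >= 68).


Markov: P(X >= a) <= E[X]/a
P(X >= 68) <= 14/68 = 7/34

7/34


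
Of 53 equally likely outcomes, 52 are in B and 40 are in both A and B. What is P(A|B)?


P(A|B) = P(A∩B)/P(B) = (40/53)/(52/53) = 40/52 = 10/13

10/13


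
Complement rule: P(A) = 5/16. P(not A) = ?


P(A') = 1 - P(A) = 1 - 5/16 = 11/16

11/16


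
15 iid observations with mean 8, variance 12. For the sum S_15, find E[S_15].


E[S_n] = n*E[X_1] = 15*8 = 120

120


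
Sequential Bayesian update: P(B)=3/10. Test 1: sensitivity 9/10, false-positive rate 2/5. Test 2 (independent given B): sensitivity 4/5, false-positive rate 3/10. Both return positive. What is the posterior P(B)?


After test 1: P(+) = 9/10*3/10 + 2/5*7/10 = 11/20
P(B|+) = (27/100)/(11/20) = 27/55
After test 2 (use post1 as new prior): P(+) = 4/5*27/55 + 3/10*28/55 = 6/11
P(B|+,+) = (108/275)/(6/11) = 18/25

18/25


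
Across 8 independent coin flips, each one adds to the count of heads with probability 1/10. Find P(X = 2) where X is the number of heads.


P(X=2) = C(8,2) * p^2 * (1-p)^6
= 28 * 1/100 * 531441/1000000
= 3720087/25000000

3720087/25000000


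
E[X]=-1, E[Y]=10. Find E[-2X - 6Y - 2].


E[-2X - 6Y - 2] = -2*E[X] - 6*E[Y] - 2
= (-2)*(-1) + (-6)*(10) + (-2)
= 2 - 60 - 2 = -60

-60


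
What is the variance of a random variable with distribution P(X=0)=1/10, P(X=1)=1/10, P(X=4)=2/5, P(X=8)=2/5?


E[X] = 49/10, E[X^2] = 321/10
Var(X) = E[X^2] - (E[X])^2 = 321/10 - (49/10)^2 = 809/100

809/100


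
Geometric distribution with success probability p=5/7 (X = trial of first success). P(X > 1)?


P(X > 1) = P(first 1 trials all fail) = (1-p)^1 = (2/7)^1 = 2/7

2/7


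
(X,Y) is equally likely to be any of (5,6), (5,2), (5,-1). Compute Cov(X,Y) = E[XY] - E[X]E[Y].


E[X]=5, E[Y]=7/3, E[XY]=35/3
Cov(X,Y) = E[XY] - E[X]E[Y] = 35/3 - 5*7/3 = 0

0


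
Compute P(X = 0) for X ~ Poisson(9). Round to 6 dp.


P(X=0) = e^(-9) * 9^0 / 0!
≈ 0.0001234098041 * 1 / 1
≈ 0.000123

0.000123


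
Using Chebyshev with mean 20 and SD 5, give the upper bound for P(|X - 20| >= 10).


k = 10/5 = 2
Chebyshev: P(|X-mu| >= k*sigma) <= 1/k^2 = 1/2^2 = 1/4

1/4


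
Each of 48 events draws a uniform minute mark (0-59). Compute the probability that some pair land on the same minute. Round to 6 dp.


P(all different) = prod((60-i)/60 for i=0..47) = 0.000000
P(at least one match) = 1 - 0.000000 = 1.000000

1.000000


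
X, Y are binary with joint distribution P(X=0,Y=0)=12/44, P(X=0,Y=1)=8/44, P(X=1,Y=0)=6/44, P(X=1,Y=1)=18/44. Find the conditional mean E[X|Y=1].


P(Y=1) = 26/44
E[X|Y=1] = (0*8 + 1*18)/26 = 18/26 = 9/13

9/13


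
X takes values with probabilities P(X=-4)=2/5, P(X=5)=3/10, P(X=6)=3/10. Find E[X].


E[X] = sum(x * P(x))
= -4*2/5 + 5*3/10 + 6*3/10
= 17/10

17/10


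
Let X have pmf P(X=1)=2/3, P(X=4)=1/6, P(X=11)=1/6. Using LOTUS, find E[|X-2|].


E[|X-2|] = sum(g(x)*P(x))
= 1*2/3 + 2*1/6 + 9*1/6
= 5/2

5/2


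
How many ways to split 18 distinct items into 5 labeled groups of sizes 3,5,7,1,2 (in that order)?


18! = 6402373705728000
Denominator: 3!=6 * 5!=120 * 7!=5040 * 1!=1 * 2!=2
Coefficient = 6402373705728000 / 7257600 = 882161280

882161280


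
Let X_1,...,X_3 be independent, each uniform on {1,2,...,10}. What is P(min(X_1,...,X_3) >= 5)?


P(min >= 5) = P(all X_i >= 5) = (P(X_1 >= 5))^3
= (6/10)^3 = (3/5)^3 = 27/125

27/125


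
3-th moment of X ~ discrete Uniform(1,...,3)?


E[X^3] = (1/3) * sum(x^3 for x=1..3)
= 36/3 = 12

12


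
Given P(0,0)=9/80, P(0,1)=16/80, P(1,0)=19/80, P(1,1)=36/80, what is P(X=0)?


P(X=0) = P(0,0)+P(0,1) = 9/80 + 16/80 = 25/80 = 5/16

5/16


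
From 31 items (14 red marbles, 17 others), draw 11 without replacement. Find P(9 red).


P(X=9) = C(14,9)*C(17,2) / C(31,11)
= 2002*136 / 84672315
= 272272/84672315 = 2992/930465

2992/930465


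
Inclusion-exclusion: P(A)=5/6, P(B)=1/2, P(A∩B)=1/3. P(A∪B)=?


P(A∪B) = P(A) + P(B) - P(A∩B)
= 5/6 + 1/2 - 1/3 = 1

1


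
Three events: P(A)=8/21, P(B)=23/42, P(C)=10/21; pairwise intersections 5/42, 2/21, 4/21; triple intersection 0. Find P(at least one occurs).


P(A∪B∪C) = P(A)+P(B)+P(C) - P(AB)-P(AC)-P(BC) + P(ABC)
= 8/21+23/42+10/21 - 5/42-2/21-4/21 + 0
= 1

1


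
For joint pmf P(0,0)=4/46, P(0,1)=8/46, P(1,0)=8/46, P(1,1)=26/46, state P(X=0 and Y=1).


Read from table: P(X=0, Y=1) = 8/46 = 4/23

4/23


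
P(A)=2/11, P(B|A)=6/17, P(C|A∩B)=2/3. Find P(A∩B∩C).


P(A∩B∩C) = P(A) * P(B|A) * P(C|A∩B)
= 2/11 * 6/17 * 2/3
= 12/187 * 2/3 = 8/187

8/187


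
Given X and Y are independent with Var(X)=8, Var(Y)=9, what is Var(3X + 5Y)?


Independence => Cov(X,Y)=0
Var(3X + 5Y) = 3^2*Var(X) + 5^2*Var(Y)
= 9*8 + 25*9 = 297

297


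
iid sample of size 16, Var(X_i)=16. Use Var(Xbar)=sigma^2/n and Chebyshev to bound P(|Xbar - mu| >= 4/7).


Var(Xbar) = Var(X)/n = 16/16
Chebyshev: P(|Xbar-mu| >= 4/7) <= Var(Xbar)/(4/7)^2 = 1/(16/49) = 49/16
Bound exceeds 1, so trivial bound: 1

1


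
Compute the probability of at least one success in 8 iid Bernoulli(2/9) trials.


P(at least one) = 1 - P(none)
P(none) = (1 - 2/9)^8 = (7/9)^8 = 5764801/43046721
P(at least one) = 1 - 5764801/43046721 = 37281920/43046721

37281920/43046721


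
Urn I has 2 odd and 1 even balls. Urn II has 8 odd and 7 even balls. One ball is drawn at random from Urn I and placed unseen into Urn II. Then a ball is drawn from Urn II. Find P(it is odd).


P(transfer odd) = 2/3; P(transfer even) = 1/3
If odd transferred: Urn II has 9 odd of 16, so P(odd|odd moved) = 9/16
If even transferred: Urn II has 8 odd of 16, so P(odd|even moved) = 1/2
By total probability: P(odd) = 2/3*9/16 + 1/3*1/2 = 13/24

13/24


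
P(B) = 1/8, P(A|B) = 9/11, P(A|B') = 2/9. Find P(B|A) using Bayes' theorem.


P(A) = P(A|B)P(B) + P(A|B')P(B') = 9/11*1/8 + 2/9*7/8 = 235/792
P(B|A) = P(A|B)P(B)/P(A) = (9/88)/(235/792) = 81/235

81/235


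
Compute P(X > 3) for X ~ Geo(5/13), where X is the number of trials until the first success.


P(X > 3) = P(first 3 trials all fail) = (1-p)^3 = (8/13)^3 = 512/2197

512/2197


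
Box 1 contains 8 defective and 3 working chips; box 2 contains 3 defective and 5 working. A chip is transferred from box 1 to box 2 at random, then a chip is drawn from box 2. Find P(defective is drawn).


P(transfer defective) = 8/11; P(transfer working) = 3/11
If defective transferred: Urn II has 4 defective of 9, so P(defective|defective moved) = 4/9
If working transferred: Urn II has 3 defective of 9, so P(defective|working moved) = 1/3
By total probability: P(defective) = 8/11*4/9 + 3/11*1/3 = 41/99

41/99


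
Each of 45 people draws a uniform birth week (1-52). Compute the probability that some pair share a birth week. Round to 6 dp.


P(all different) = prod((52-i)/52 for i=0..44) = 0.000000
P(at least one match) = 1 - 0.000000 = 1.000000

1.000000


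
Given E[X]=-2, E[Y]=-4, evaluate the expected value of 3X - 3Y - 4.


E[3X - 3Y - 4] = 3*E[X] - 3*E[Y] - 4
= (3)*(-2) + (-3)*(-4) + (-4)
= -6 + 12 - 4 = 2

2


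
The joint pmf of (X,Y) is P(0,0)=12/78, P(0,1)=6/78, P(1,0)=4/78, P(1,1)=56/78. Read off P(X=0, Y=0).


Read from table: P(X=0, Y=0) = 12/78 = 2/13

2/13


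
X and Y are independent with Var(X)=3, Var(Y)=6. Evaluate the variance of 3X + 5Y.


Independence => Cov(X,Y)=0
Var(3X + 5Y) = 3^2*Var(X) + 5^2*Var(Y)
= 9*3 + 25*6 = 177

177


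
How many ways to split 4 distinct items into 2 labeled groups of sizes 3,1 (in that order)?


4! = 24
Denominator: 3!=6 * 1!=1
Coefficient = 24 / 6 = 4

4


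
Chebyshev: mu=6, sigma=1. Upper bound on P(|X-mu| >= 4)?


k = 4/1 = 4
Chebyshev: P(|X-mu| >= k*sigma) <= 1/k^2 = 1/4^2 = 1/16

1/16


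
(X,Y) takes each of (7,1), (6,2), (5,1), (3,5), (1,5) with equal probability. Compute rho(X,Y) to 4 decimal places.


Cov(X,Y) = -3.5200, Var(X) = 4.6400, Var(Y) = 3.3600
rho = Cov/(sqrt(VarX)*sqrt(VarY)) = -0.8915

-0.8915


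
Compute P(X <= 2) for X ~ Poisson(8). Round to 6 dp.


P(X<=2) = e^(-8)*8^0/0! + e^(-8)*8^1/1! + e^(-8)*8^2/2!
≈ 0.0003354626 + 0.0026837010 + 0.0107348041
= 0.0137539677
≈ 0.013754

0.013754


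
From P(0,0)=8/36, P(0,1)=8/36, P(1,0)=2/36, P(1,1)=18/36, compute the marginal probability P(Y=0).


P(Y=0) = P(0,0)+P(1,0) = 8/36 + 2/36 = 10/36 = 5/18

5/18


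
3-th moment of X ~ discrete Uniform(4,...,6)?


E[X^3] = (1/3) * sum(x^3 for x=4..6)
= 405/3 = 135

135


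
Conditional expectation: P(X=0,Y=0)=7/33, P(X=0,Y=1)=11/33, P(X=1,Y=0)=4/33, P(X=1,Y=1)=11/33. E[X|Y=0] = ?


P(Y=0) = 11/33
E[X|Y=0] = (0*7 + 1*4)/11 = 4/11

4/11


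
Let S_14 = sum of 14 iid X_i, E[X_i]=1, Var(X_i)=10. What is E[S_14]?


E[S_n] = n*E[X_1] = 14*1 = 14

14


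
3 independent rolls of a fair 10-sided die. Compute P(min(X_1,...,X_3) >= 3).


P(min >= 3) = P(all X_i >= 3) = (P(X_1 >= 3))^3
= (8/10)^3 = (4/5)^3 = 64/125

64/125


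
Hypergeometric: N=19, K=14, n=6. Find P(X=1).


P(X=1) = C(14,1)*C(5,5) / C(19,6)
= 14*1 / 27132
= 14/27132 = 1/1938

1/1938


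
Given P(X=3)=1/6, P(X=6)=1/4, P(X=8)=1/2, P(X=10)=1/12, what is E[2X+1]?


E[2X+1] = sum(g(x)*P(x))
= 7*1/6 + 13*1/4 + 17*1/2 + 21*1/12
= 44/3

44/3


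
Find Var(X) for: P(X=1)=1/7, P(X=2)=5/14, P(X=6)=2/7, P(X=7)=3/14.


E[X] = 57/14, E[X^2] = 313/14
Var(X) = E[X^2] - (E[X])^2 = 313/14 - (57/14)^2 = 1133/196

1133/196


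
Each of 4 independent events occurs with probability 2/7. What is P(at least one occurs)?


P(at least one) = 1 - P(none)
P(none) = (1 - 2/7)^4 = (5/7)^4 = 625/2401
P(at least one) = 1 - 625/2401 = 1776/2401

1776/2401


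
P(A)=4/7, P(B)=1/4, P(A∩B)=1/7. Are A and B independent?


P(A)*P(B) = 4/7*1/4 = 1/7
P(A∩B) = 1/7, which equals P(A)P(B), so independent

Yes, A and B are independent


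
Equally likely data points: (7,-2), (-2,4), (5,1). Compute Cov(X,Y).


E[X]=10/3, E[Y]=1, E[XY]=-17/3
Cov(X,Y) = E[XY] - E[X]E[Y] = -17/3 - 10/3*1 = -9

-9


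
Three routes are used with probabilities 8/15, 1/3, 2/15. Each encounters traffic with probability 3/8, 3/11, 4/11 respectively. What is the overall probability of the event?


P(A) = P(A|B1)P(B1) + P(A|B2)P(B2) + P(A|B3)P(B3)
= 3/8*8/15 + 3/11*1/3 + 4/11*2/15
= 1/5 + 1/11 + 8/165 = 56/165

56/165


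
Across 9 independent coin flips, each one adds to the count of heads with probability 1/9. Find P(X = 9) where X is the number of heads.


P(X=9) = C(9,9) * p^9 * (1-p)^0
= 1 * 1/387420489 * 1
= 1/387420489

1/387420489


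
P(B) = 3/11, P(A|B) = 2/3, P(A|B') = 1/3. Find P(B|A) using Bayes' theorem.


P(A) = P(A|B)P(B) + P(A|B')P(B') = 2/3*3/11 + 1/3*8/11 = 14/33
P(B|A) = P(A|B)P(B)/P(A) = (2/11)/(14/33) = 3/7

3/7


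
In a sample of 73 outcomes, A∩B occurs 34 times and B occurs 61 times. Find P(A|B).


P(A|B) = P(A∩B)/P(B) = (34/73)/(61/73) = 34/61

34/61


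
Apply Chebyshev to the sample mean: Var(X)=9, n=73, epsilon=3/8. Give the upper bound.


Var(Xbar) = Var(X)/n = 9/73
Chebyshev: P(|Xbar-mu| >= 3/8) <= Var(Xbar)/(3/8)^2 = (9/73)/(9/64) = 64/73

64/73


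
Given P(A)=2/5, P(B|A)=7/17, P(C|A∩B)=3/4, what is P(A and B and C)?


P(A∩B∩C) = P(A) * P(B|A) * P(C|A∩B)
= 2/5 * 7/17 * 3/4
= 14/85 * 3/4 = 21/170

21/170


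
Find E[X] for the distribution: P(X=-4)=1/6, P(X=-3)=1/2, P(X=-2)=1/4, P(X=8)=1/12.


E[X] = sum(x * P(x))
= -4*1/6 - 3*1/2 - 2*1/4 + 8*1/12
= -2

-2


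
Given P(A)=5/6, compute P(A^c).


P(A') = 1 - P(A) = 1 - 5/6 = 1/6

1/6


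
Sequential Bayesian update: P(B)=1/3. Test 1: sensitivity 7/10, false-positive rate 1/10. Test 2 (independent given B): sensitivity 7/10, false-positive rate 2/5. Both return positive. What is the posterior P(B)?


After test 1: P(+) = 7/10*1/3 + 1/10*2/3 = 3/10
P(B|+) = (7/30)/(3/10) = 7/9
After test 2 (use post1 as new prior): P(+) = 7/10*7/9 + 2/5*2/9 = 19/30
P(B|+,+) = (49/90)/(19/30) = 49/57

49/57


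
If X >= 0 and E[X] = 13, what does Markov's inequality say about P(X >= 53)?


Markov: P(X >= a) <= E[X]/a
P(X >= 53) <= 13/53

13/53


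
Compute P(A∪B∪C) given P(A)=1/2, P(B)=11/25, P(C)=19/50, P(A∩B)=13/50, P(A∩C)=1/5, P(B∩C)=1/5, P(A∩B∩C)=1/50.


P(A∪B∪C) = P(A)+P(B)+P(C) - P(AB)-P(AC)-P(BC) + P(ABC)
= 1/2+11/25+19/50 - 13/50-1/5-1/5 + 1/50
= 17/25

17/25


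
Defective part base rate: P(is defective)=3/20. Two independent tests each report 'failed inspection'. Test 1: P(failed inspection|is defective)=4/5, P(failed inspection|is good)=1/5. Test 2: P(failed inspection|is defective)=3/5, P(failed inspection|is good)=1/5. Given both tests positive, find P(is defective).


After test 1: P(+) = 4/5*3/20 + 1/5*17/20 = 29/100
P(B|+) = (3/25)/(29/100) = 12/29
After test 2 (use post1 as new prior): P(+) = 3/5*12/29 + 1/5*17/29 = 53/145
P(B|+,+) = (36/145)/(53/145) = 36/53

36/53
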